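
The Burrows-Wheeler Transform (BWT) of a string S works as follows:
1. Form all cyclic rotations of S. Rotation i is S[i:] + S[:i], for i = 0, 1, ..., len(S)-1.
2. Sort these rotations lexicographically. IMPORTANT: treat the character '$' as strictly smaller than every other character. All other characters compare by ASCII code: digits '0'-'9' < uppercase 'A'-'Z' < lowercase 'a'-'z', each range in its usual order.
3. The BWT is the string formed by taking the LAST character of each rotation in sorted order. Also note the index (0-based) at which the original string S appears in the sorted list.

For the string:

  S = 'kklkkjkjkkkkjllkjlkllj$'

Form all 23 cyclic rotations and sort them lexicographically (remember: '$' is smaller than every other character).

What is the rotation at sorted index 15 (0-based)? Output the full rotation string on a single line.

Answer: klkkjkjkkkkjllkjlkllj$k

Derivation:
All 23 rotations (rotation i = S[i:]+S[:i]):
  rot[0] = kklkkjkjkkkkjllkjlkllj$
  rot[1] = klkkjkjkkkkjllkjlkllj$k
  rot[2] = lkkjkjkkkkjllkjlkllj$kk
  rot[3] = kkjkjkkkkjllkjlkllj$kkl
  rot[4] = kjkjkkkkjllkjlkllj$kklk
  rot[5] = jkjkkkkjllkjlkllj$kklkk
  rot[6] = kjkkkkjllkjlkllj$kklkkj
  rot[7] = jkkkkjllkjlkllj$kklkkjk
  rot[8] = kkkkjllkjlkllj$kklkkjkj
  rot[9] = kkkjllkjlkllj$kklkkjkjk
  rot[10] = kkjllkjlkllj$kklkkjkjkk
  rot[11] = kjllkjlkllj$kklkkjkjkkk
  rot[12] = jllkjlkllj$kklkkjkjkkkk
  rot[13] = llkjlkllj$kklkkjkjkkkkj
  rot[14] = lkjlkllj$kklkkjkjkkkkjl
  rot[15] = kjlkllj$kklkkjkjkkkkjll
  rot[16] = jlkllj$kklkkjkjkkkkjllk
  rot[17] = lkllj$kklkkjkjkkkkjllkj
  rot[18] = kllj$kklkkjkjkkkkjllkjl
  rot[19] = llj$kklkkjkjkkkkjllkjlk
  rot[20] = lj$kklkkjkjkkkkjllkjlkl
  rot[21] = j$kklkkjkjkkkkjllkjlkll
  rot[22] = $kklkkjkjkkkkjllkjlkllj
Sorted (with $ < everything):
  sorted[0] = $kklkkjkjkkkkjllkjlkllj
  sorted[1] = j$kklkkjkjkkkkjllkjlkll
  sorted[2] = jkjkkkkjllkjlkllj$kklkk
  sorted[3] = jkkkkjllkjlkllj$kklkkjk
  sorted[4] = jlkllj$kklkkjkjkkkkjllk
  sorted[5] = jllkjlkllj$kklkkjkjkkkk
  sorted[6] = kjkjkkkkjllkjlkllj$kklk
  sorted[7] = kjkkkkjllkjlkllj$kklkkj
  sorted[8] = kjlkllj$kklkkjkjkkkkjll
  sorted[9] = kjllkjlkllj$kklkkjkjkkk
  sorted[10] = kkjkjkkkkjllkjlkllj$kkl
  sorted[11] = kkjllkjlkllj$kklkkjkjkk
  sorted[12] = kkkjllkjlkllj$kklkkjkjk
  sorted[13] = kkkkjllkjlkllj$kklkkjkj
  sorted[14] = kklkkjkjkkkkjllkjlkllj$
  sorted[15] = klkkjkjkkkkjllkjlkllj$k
  sorted[16] = kllj$kklkkjkjkkkkjllkjl
  sorted[17] = lj$kklkkjkjkkkkjllkjlkl
  sorted[18] = lkjlkllj$kklkkjkjkkkkjl
  sorted[19] = lkkjkjkkkkjllkjlkllj$kk
  sorted[20] = lkllj$kklkkjkjkkkkjllkj
  sorted[21] = llj$kklkkjkjkkkkjllkjlk
  sorted[22] = llkjlkllj$kklkkjkjkkkkj
sorted[15] = klkkjkjkkkkjllkjlkllj$k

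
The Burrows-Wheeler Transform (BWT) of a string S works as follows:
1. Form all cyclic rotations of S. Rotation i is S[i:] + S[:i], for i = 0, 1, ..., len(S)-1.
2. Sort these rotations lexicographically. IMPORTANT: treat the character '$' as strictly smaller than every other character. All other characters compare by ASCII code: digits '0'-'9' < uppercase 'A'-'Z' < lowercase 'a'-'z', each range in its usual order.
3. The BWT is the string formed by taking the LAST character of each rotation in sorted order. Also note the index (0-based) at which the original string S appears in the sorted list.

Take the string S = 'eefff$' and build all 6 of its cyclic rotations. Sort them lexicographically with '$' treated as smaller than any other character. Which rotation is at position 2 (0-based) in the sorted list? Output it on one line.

Answer: efff$e

Derivation:
All 6 rotations (rotation i = S[i:]+S[:i]):
  rot[0] = eefff$
  rot[1] = efff$e
  rot[2] = fff$ee
  rot[3] = ff$eef
  rot[4] = f$eeff
  rot[5] = $eefff
Sorted (with $ < everything):
  sorted[0] = $eefff
  sorted[1] = eefff$
  sorted[2] = efff$e
  sorted[3] = f$eeff
  sorted[4] = ff$eef
  sorted[5] = fff$ee
sorted[2] = efff$e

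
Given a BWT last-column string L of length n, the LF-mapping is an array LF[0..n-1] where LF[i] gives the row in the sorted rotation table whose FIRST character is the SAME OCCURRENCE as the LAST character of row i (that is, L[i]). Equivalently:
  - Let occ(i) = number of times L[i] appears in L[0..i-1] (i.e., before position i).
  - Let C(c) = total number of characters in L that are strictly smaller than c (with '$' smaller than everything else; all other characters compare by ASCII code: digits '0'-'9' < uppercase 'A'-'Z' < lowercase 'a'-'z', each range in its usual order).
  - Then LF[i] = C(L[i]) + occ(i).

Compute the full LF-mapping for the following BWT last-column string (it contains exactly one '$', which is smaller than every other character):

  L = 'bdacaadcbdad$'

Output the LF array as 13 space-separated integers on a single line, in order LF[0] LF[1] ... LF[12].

Answer: 5 9 1 7 2 3 10 8 6 11 4 12 0

Derivation:
Char counts: '$':1, 'a':4, 'b':2, 'c':2, 'd':4
C (first-col start): C('$')=0, C('a')=1, C('b')=5, C('c')=7, C('d')=9
L[0]='b': occ=0, LF[0]=C('b')+0=5+0=5
L[1]='d': occ=0, LF[1]=C('d')+0=9+0=9
L[2]='a': occ=0, LF[2]=C('a')+0=1+0=1
L[3]='c': occ=0, LF[3]=C('c')+0=7+0=7
L[4]='a': occ=1, LF[4]=C('a')+1=1+1=2
L[5]='a': occ=2, LF[5]=C('a')+2=1+2=3
L[6]='d': occ=1, LF[6]=C('d')+1=9+1=10
L[7]='c': occ=1, LF[7]=C('c')+1=7+1=8
L[8]='b': occ=1, LF[8]=C('b')+1=5+1=6
L[9]='d': occ=2, LF[9]=C('d')+2=9+2=11
L[10]='a': occ=3, LF[10]=C('a')+3=1+3=4
L[11]='d': occ=3, LF[11]=C('d')+3=9+3=12
L[12]='$': occ=0, LF[12]=C('$')+0=0+0=0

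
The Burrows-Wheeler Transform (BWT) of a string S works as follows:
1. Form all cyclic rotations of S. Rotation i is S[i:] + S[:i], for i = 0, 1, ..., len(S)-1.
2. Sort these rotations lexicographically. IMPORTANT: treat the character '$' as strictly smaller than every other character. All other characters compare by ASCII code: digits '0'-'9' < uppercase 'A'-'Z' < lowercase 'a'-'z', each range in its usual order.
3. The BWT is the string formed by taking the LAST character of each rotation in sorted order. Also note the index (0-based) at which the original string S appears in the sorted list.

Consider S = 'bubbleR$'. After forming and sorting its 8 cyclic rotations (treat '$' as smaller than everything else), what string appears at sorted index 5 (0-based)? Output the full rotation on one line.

All 8 rotations (rotation i = S[i:]+S[:i]):
  rot[0] = bubbleR$
  rot[1] = ubbleR$b
  rot[2] = bbleR$bu
  rot[3] = bleR$bub
  rot[4] = leR$bubb
  rot[5] = eR$bubbl
  rot[6] = R$bubble
  rot[7] = $bubbleR
Sorted (with $ < everything):
  sorted[0] = $bubbleR
  sorted[1] = R$bubble
  sorted[2] = bbleR$bu
  sorted[3] = bleR$bub
  sorted[4] = bubbleR$
  sorted[5] = eR$bubbl
  sorted[6] = leR$bubb
  sorted[7] = ubbleR$b
sorted[5] = eR$bubbl

Answer: eR$bubbl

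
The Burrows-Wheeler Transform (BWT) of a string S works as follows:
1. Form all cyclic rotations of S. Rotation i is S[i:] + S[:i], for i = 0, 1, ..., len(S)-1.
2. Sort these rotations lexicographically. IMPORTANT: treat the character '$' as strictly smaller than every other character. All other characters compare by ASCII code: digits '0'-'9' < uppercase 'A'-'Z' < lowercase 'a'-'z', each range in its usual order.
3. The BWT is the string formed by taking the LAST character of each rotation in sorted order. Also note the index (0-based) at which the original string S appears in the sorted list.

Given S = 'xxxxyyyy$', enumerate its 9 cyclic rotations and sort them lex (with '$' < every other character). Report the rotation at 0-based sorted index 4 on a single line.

Answer: xyyyy$xxx

Derivation:
All 9 rotations (rotation i = S[i:]+S[:i]):
  rot[0] = xxxxyyyy$
  rot[1] = xxxyyyy$x
  rot[2] = xxyyyy$xx
  rot[3] = xyyyy$xxx
  rot[4] = yyyy$xxxx
  rot[5] = yyy$xxxxy
  rot[6] = yy$xxxxyy
  rot[7] = y$xxxxyyy
  rot[8] = $xxxxyyyy
Sorted (with $ < everything):
  sorted[0] = $xxxxyyyy
  sorted[1] = xxxxyyyy$
  sorted[2] = xxxyyyy$x
  sorted[3] = xxyyyy$xx
  sorted[4] = xyyyy$xxx
  sorted[5] = y$xxxxyyy
  sorted[6] = yy$xxxxyy
  sorted[7] = yyy$xxxxy
  sorted[8] = yyyy$xxxx
sorted[4] = xyyyy$xxx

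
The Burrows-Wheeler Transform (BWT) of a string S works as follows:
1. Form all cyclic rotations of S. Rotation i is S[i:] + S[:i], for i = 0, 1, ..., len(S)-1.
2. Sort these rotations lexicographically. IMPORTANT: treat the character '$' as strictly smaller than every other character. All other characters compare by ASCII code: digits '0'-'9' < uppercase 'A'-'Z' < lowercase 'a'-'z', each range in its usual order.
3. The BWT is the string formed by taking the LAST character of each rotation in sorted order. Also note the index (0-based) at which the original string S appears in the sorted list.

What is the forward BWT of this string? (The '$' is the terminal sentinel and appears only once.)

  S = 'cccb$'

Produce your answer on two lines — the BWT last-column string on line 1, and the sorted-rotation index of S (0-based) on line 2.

Answer: bccc$
4

Derivation:
All 5 rotations (rotation i = S[i:]+S[:i]):
  rot[0] = cccb$
  rot[1] = ccb$c
  rot[2] = cb$cc
  rot[3] = b$ccc
  rot[4] = $cccb
Sorted (with $ < everything):
  sorted[0] = $cccb  (last char: 'b')
  sorted[1] = b$ccc  (last char: 'c')
  sorted[2] = cb$cc  (last char: 'c')
  sorted[3] = ccb$c  (last char: 'c')
  sorted[4] = cccb$  (last char: '$')
Last column: bccc$
Original string S is at sorted index 4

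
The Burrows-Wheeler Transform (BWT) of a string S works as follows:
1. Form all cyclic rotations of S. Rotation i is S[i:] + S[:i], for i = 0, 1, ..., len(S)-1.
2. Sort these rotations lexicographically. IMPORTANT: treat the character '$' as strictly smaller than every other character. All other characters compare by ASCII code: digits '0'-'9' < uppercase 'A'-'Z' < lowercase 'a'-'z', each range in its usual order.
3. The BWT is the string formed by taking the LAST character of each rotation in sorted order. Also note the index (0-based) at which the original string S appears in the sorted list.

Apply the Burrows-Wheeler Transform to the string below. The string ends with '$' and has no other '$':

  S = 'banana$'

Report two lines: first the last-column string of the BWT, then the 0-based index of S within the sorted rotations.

All 7 rotations (rotation i = S[i:]+S[:i]):
  rot[0] = banana$
  rot[1] = anana$b
  rot[2] = nana$ba
  rot[3] = ana$ban
  rot[4] = na$bana
  rot[5] = a$banan
  rot[6] = $banana
Sorted (with $ < everything):
  sorted[0] = $banana  (last char: 'a')
  sorted[1] = a$banan  (last char: 'n')
  sorted[2] = ana$ban  (last char: 'n')
  sorted[3] = anana$b  (last char: 'b')
  sorted[4] = banana$  (last char: '$')
  sorted[5] = na$bana  (last char: 'a')
  sorted[6] = nana$ba  (last char: 'a')
Last column: annb$aa
Original string S is at sorted index 4

Answer: annb$aa
4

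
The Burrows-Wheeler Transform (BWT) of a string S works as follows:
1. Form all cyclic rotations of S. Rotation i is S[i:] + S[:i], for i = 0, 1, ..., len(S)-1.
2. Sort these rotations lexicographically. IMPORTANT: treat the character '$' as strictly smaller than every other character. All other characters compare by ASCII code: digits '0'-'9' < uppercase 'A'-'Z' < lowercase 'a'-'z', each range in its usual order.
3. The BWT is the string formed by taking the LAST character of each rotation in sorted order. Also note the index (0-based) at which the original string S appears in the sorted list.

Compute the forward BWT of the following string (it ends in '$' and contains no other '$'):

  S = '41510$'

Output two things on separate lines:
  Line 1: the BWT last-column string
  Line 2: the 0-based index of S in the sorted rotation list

All 6 rotations (rotation i = S[i:]+S[:i]):
  rot[0] = 41510$
  rot[1] = 1510$4
  rot[2] = 510$41
  rot[3] = 10$415
  rot[4] = 0$4151
  rot[5] = $41510
Sorted (with $ < everything):
  sorted[0] = $41510  (last char: '0')
  sorted[1] = 0$4151  (last char: '1')
  sorted[2] = 10$415  (last char: '5')
  sorted[3] = 1510$4  (last char: '4')
  sorted[4] = 41510$  (last char: '$')
  sorted[5] = 510$41  (last char: '1')
Last column: 0154$1
Original string S is at sorted index 4

Answer: 0154$1
4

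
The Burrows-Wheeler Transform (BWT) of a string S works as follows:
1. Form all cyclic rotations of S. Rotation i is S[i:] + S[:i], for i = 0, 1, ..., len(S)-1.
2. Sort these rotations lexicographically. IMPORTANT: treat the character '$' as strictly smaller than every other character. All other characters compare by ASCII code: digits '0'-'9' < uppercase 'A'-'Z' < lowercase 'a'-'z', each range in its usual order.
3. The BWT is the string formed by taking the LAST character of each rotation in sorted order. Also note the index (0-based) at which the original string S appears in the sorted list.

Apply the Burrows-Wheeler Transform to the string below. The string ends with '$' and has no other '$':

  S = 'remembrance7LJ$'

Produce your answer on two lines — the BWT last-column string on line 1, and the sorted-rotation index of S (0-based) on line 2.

Answer: JeL7rmncmreeab$
14

Derivation:
All 15 rotations (rotation i = S[i:]+S[:i]):
  rot[0] = remembrance7LJ$
  rot[1] = emembrance7LJ$r
  rot[2] = membrance7LJ$re
  rot[3] = embrance7LJ$rem
  rot[4] = mbrance7LJ$reme
  rot[5] = brance7LJ$remem
  rot[6] = rance7LJ$rememb
  rot[7] = ance7LJ$remembr
  rot[8] = nce7LJ$remembra
  rot[9] = ce7LJ$remembran
  rot[10] = e7LJ$remembranc
  rot[11] = 7LJ$remembrance
  rot[12] = LJ$remembrance7
  rot[13] = J$remembrance7L
  rot[14] = $remembrance7LJ
Sorted (with $ < everything):
  sorted[0] = $remembrance7LJ  (last char: 'J')
  sorted[1] = 7LJ$remembrance  (last char: 'e')
  sorted[2] = J$remembrance7L  (last char: 'L')
  sorted[3] = LJ$remembrance7  (last char: '7')
  sorted[4] = ance7LJ$remembr  (last char: 'r')
  sorted[5] = brance7LJ$remem  (last char: 'm')
  sorted[6] = ce7LJ$remembran  (last char: 'n')
  sorted[7] = e7LJ$remembranc  (last char: 'c')
  sorted[8] = embrance7LJ$rem  (last char: 'm')
  sorted[9] = emembrance7LJ$r  (last char: 'r')
  sorted[10] = mbrance7LJ$reme  (last char: 'e')
  sorted[11] = membrance7LJ$re  (last char: 'e')
  sorted[12] = nce7LJ$remembra  (last char: 'a')
  sorted[13] = rance7LJ$rememb  (last char: 'b')
  sorted[14] = remembrance7LJ$  (last char: '$')
Last column: JeL7rmncmreeab$
Original string S is at sorted index 14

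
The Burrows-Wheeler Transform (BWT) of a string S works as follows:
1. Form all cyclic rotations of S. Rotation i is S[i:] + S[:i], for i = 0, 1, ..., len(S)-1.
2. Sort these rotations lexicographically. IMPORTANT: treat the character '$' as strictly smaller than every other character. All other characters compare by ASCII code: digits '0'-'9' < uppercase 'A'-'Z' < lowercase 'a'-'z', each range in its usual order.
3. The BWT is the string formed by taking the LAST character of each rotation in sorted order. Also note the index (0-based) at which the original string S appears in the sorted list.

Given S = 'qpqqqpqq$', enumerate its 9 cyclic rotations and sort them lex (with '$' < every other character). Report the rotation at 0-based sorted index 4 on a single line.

Answer: qpqq$qpqq

Derivation:
All 9 rotations (rotation i = S[i:]+S[:i]):
  rot[0] = qpqqqpqq$
  rot[1] = pqqqpqq$q
  rot[2] = qqqpqq$qp
  rot[3] = qqpqq$qpq
  rot[4] = qpqq$qpqq
  rot[5] = pqq$qpqqq
  rot[6] = qq$qpqqqp
  rot[7] = q$qpqqqpq
  rot[8] = $qpqqqpqq
Sorted (with $ < everything):
  sorted[0] = $qpqqqpqq
  sorted[1] = pqq$qpqqq
  sorted[2] = pqqqpqq$q
  sorted[3] = q$qpqqqpq
  sorted[4] = qpqq$qpqq
  sorted[5] = qpqqqpqq$
  sorted[6] = qq$qpqqqp
  sorted[7] = qqpqq$qpq
  sorted[8] = qqqpqq$qp
sorted[4] = qpqq$qpqq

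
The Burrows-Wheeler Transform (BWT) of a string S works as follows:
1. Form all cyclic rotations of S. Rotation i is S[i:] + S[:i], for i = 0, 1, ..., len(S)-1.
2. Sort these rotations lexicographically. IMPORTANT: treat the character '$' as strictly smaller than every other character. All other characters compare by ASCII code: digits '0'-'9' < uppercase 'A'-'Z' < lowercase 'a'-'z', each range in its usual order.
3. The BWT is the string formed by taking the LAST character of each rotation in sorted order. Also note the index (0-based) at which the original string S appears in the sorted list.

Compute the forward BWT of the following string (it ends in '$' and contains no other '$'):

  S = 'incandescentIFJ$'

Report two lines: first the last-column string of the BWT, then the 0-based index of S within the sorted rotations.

All 16 rotations (rotation i = S[i:]+S[:i]):
  rot[0] = incandescentIFJ$
  rot[1] = ncandescentIFJ$i
  rot[2] = candescentIFJ$in
  rot[3] = andescentIFJ$inc
  rot[4] = ndescentIFJ$inca
  rot[5] = descentIFJ$incan
  rot[6] = escentIFJ$incand
  rot[7] = scentIFJ$incande
  rot[8] = centIFJ$incandes
  rot[9] = entIFJ$incandesc
  rot[10] = ntIFJ$incandesce
  rot[11] = tIFJ$incandescen
  rot[12] = IFJ$incandescent
  rot[13] = FJ$incandescentI
  rot[14] = J$incandescentIF
  rot[15] = $incandescentIFJ
Sorted (with $ < everything):
  sorted[0] = $incandescentIFJ  (last char: 'J')
  sorted[1] = FJ$incandescentI  (last char: 'I')
  sorted[2] = IFJ$incandescent  (last char: 't')
  sorted[3] = J$incandescentIF  (last char: 'F')
  sorted[4] = andescentIFJ$inc  (last char: 'c')
  sorted[5] = candescentIFJ$in  (last char: 'n')
  sorted[6] = centIFJ$incandes  (last char: 's')
  sorted[7] = descentIFJ$incan  (last char: 'n')
  sorted[8] = entIFJ$incandesc  (last char: 'c')
  sorted[9] = escentIFJ$incand  (last char: 'd')
  sorted[10] = incandescentIFJ$  (last char: '$')
  sorted[11] = ncandescentIFJ$i  (last char: 'i')
  sorted[12] = ndescentIFJ$inca  (last char: 'a')
  sorted[13] = ntIFJ$incandesce  (last char: 'e')
  sorted[14] = scentIFJ$incande  (last char: 'e')
  sorted[15] = tIFJ$incandescen  (last char: 'n')
Last column: JItFcnsncd$iaeen
Original string S is at sorted index 10

Answer: JItFcnsncd$iaeen
10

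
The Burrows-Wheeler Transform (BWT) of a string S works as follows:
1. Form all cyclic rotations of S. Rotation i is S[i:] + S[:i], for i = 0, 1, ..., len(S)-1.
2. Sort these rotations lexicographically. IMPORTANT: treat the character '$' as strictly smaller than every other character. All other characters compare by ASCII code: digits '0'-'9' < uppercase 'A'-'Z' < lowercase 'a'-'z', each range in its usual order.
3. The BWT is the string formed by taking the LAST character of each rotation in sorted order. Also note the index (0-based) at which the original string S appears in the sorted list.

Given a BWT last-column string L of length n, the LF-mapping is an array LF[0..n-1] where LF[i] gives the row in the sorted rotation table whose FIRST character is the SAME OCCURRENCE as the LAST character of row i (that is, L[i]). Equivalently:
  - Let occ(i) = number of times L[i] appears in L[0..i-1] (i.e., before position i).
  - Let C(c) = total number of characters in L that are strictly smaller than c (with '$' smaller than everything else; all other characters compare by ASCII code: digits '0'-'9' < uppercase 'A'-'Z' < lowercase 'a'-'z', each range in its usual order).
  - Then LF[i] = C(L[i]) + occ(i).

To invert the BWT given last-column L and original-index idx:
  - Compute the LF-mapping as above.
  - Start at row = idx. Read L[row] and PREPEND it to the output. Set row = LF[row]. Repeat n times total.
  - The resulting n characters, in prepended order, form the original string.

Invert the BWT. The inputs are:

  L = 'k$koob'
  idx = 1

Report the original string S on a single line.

Answer: bookk$

Derivation:
LF mapping: 2 0 3 4 5 1
Walk LF starting at row 1, prepending L[row]:
  step 1: row=1, L[1]='$', prepend. Next row=LF[1]=0
  step 2: row=0, L[0]='k', prepend. Next row=LF[0]=2
  step 3: row=2, L[2]='k', prepend. Next row=LF[2]=3
  step 4: row=3, L[3]='o', prepend. Next row=LF[3]=4
  step 5: row=4, L[4]='o', prepend. Next row=LF[4]=5
  step 6: row=5, L[5]='b', prepend. Next row=LF[5]=1
Reversed output: bookk$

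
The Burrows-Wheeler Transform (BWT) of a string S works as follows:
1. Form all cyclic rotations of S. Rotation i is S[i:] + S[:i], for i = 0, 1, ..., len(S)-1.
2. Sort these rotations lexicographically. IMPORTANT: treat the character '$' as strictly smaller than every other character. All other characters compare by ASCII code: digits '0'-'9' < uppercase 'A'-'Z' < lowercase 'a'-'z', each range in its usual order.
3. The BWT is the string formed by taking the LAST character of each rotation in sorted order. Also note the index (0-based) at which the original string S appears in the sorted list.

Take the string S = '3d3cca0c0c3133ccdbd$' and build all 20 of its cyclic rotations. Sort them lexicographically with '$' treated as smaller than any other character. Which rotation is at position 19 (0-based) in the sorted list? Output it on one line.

All 20 rotations (rotation i = S[i:]+S[:i]):
  rot[0] = 3d3cca0c0c3133ccdbd$
  rot[1] = d3cca0c0c3133ccdbd$3
  rot[2] = 3cca0c0c3133ccdbd$3d
  rot[3] = cca0c0c3133ccdbd$3d3
  rot[4] = ca0c0c3133ccdbd$3d3c
  rot[5] = a0c0c3133ccdbd$3d3cc
  rot[6] = 0c0c3133ccdbd$3d3cca
  rot[7] = c0c3133ccdbd$3d3cca0
  rot[8] = 0c3133ccdbd$3d3cca0c
  rot[9] = c3133ccdbd$3d3cca0c0
  rot[10] = 3133ccdbd$3d3cca0c0c
  rot[11] = 133ccdbd$3d3cca0c0c3
  rot[12] = 33ccdbd$3d3cca0c0c31
  rot[13] = 3ccdbd$3d3cca0c0c313
  rot[14] = ccdbd$3d3cca0c0c3133
  rot[15] = cdbd$3d3cca0c0c3133c
  rot[16] = dbd$3d3cca0c0c3133cc
  rot[17] = bd$3d3cca0c0c3133ccd
  rot[18] = d$3d3cca0c0c3133ccdb
  rot[19] = $3d3cca0c0c3133ccdbd
Sorted (with $ < everything):
  sorted[0] = $3d3cca0c0c3133ccdbd
  sorted[1] = 0c0c3133ccdbd$3d3cca
  sorted[2] = 0c3133ccdbd$3d3cca0c
  sorted[3] = 133ccdbd$3d3cca0c0c3
  sorted[4] = 3133ccdbd$3d3cca0c0c
  sorted[5] = 33ccdbd$3d3cca0c0c31
  sorted[6] = 3cca0c0c3133ccdbd$3d
  sorted[7] = 3ccdbd$3d3cca0c0c313
  sorted[8] = 3d3cca0c0c3133ccdbd$
  sorted[9] = a0c0c3133ccdbd$3d3cc
  sorted[10] = bd$3d3cca0c0c3133ccd
  sorted[11] = c0c3133ccdbd$3d3cca0
  sorted[12] = c3133ccdbd$3d3cca0c0
  sorted[13] = ca0c0c3133ccdbd$3d3c
  sorted[14] = cca0c0c3133ccdbd$3d3
  sorted[15] = ccdbd$3d3cca0c0c3133
  sorted[16] = cdbd$3d3cca0c0c3133c
  sorted[17] = d$3d3cca0c0c3133ccdb
  sorted[18] = d3cca0c0c3133ccdbd$3
  sorted[19] = dbd$3d3cca0c0c3133cc
sorted[19] = dbd$3d3cca0c0c3133cc

Answer: dbd$3d3cca0c0c3133cc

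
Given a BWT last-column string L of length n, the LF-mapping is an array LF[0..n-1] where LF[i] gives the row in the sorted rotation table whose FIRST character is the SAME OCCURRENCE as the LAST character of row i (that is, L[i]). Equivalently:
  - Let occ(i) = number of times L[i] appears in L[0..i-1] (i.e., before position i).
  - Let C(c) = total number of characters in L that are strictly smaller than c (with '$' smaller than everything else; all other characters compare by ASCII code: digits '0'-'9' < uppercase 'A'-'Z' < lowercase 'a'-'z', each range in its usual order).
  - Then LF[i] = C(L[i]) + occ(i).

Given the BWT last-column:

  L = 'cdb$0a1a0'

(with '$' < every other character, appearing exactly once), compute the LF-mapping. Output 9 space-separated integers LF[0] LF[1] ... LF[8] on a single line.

Answer: 7 8 6 0 1 4 3 5 2

Derivation:
Char counts: '$':1, '0':2, '1':1, 'a':2, 'b':1, 'c':1, 'd':1
C (first-col start): C('$')=0, C('0')=1, C('1')=3, C('a')=4, C('b')=6, C('c')=7, C('d')=8
L[0]='c': occ=0, LF[0]=C('c')+0=7+0=7
L[1]='d': occ=0, LF[1]=C('d')+0=8+0=8
L[2]='b': occ=0, LF[2]=C('b')+0=6+0=6
L[3]='$': occ=0, LF[3]=C('$')+0=0+0=0
L[4]='0': occ=0, LF[4]=C('0')+0=1+0=1
L[5]='a': occ=0, LF[5]=C('a')+0=4+0=4
L[6]='1': occ=0, LF[6]=C('1')+0=3+0=3
L[7]='a': occ=1, LF[7]=C('a')+1=4+1=5
L[8]='0': occ=1, LF[8]=C('0')+1=1+1=2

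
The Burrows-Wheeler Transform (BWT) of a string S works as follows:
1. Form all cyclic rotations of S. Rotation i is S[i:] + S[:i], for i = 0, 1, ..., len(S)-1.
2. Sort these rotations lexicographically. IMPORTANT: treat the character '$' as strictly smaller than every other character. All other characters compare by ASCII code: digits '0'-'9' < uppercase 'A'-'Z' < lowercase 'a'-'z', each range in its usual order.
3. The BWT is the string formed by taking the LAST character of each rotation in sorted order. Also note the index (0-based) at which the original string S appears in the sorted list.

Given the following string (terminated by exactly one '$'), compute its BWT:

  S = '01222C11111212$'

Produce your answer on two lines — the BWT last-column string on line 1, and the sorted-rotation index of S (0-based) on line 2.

All 15 rotations (rotation i = S[i:]+S[:i]):
  rot[0] = 01222C11111212$
  rot[1] = 1222C11111212$0
  rot[2] = 222C11111212$01
  rot[3] = 22C11111212$012
  rot[4] = 2C11111212$0122
  rot[5] = C11111212$01222
  rot[6] = 11111212$01222C
  rot[7] = 1111212$01222C1
  rot[8] = 111212$01222C11
  rot[9] = 11212$01222C111
  rot[10] = 1212$01222C1111
  rot[11] = 212$01222C11111
  rot[12] = 12$01222C111112
  rot[13] = 2$01222C1111121
  rot[14] = $01222C11111212
Sorted (with $ < everything):
  sorted[0] = $01222C11111212  (last char: '2')
  sorted[1] = 01222C11111212$  (last char: '$')
  sorted[2] = 11111212$01222C  (last char: 'C')
  sorted[3] = 1111212$01222C1  (last char: '1')
  sorted[4] = 111212$01222C11  (last char: '1')
  sorted[5] = 11212$01222C111  (last char: '1')
  sorted[6] = 12$01222C111112  (last char: '2')
  sorted[7] = 1212$01222C1111  (last char: '1')
  sorted[8] = 1222C11111212$0  (last char: '0')
  sorted[9] = 2$01222C1111121  (last char: '1')
  sorted[10] = 212$01222C11111  (last char: '1')
  sorted[11] = 222C11111212$01  (last char: '1')
  sorted[12] = 22C11111212$012  (last char: '2')
  sorted[13] = 2C11111212$0122  (last char: '2')
  sorted[14] = C11111212$01222  (last char: '2')
Last column: 2$C111210111222
Original string S is at sorted index 1

Answer: 2$C111210111222
1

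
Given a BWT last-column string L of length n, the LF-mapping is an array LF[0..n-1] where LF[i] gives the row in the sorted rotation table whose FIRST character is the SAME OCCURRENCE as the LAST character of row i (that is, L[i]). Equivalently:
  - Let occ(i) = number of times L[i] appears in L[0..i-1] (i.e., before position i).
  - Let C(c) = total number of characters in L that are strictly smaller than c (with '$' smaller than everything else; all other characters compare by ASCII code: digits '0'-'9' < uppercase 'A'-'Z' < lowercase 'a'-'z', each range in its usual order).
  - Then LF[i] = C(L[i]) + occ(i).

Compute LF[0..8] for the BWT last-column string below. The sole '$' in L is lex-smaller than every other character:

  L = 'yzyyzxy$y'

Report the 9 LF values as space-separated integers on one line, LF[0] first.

Answer: 2 7 3 4 8 1 5 0 6

Derivation:
Char counts: '$':1, 'x':1, 'y':5, 'z':2
C (first-col start): C('$')=0, C('x')=1, C('y')=2, C('z')=7
L[0]='y': occ=0, LF[0]=C('y')+0=2+0=2
L[1]='z': occ=0, LF[1]=C('z')+0=7+0=7
L[2]='y': occ=1, LF[2]=C('y')+1=2+1=3
L[3]='y': occ=2, LF[3]=C('y')+2=2+2=4
L[4]='z': occ=1, LF[4]=C('z')+1=7+1=8
L[5]='x': occ=0, LF[5]=C('x')+0=1+0=1
L[6]='y': occ=3, LF[6]=C('y')+3=2+3=5
L[7]='$': occ=0, LF[7]=C('$')+0=0+0=0
L[8]='y': occ=4, LF[8]=C('y')+4=2+4=6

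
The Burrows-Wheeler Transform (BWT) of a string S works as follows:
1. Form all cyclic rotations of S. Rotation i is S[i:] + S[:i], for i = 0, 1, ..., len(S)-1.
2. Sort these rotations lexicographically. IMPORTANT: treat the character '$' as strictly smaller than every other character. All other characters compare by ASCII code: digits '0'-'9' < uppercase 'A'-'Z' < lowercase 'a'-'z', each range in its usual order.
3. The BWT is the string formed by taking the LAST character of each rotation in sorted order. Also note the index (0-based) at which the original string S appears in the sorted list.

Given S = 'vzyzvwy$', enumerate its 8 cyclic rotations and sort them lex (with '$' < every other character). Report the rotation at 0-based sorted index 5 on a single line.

All 8 rotations (rotation i = S[i:]+S[:i]):
  rot[0] = vzyzvwy$
  rot[1] = zyzvwy$v
  rot[2] = yzvwy$vz
  rot[3] = zvwy$vzy
  rot[4] = vwy$vzyz
  rot[5] = wy$vzyzv
  rot[6] = y$vzyzvw
  rot[7] = $vzyzvwy
Sorted (with $ < everything):
  sorted[0] = $vzyzvwy
  sorted[1] = vwy$vzyz
  sorted[2] = vzyzvwy$
  sorted[3] = wy$vzyzv
  sorted[4] = y$vzyzvw
  sorted[5] = yzvwy$vz
  sorted[6] = zvwy$vzy
  sorted[7] = zyzvwy$v
sorted[5] = yzvwy$vz

Answer: yzvwy$vz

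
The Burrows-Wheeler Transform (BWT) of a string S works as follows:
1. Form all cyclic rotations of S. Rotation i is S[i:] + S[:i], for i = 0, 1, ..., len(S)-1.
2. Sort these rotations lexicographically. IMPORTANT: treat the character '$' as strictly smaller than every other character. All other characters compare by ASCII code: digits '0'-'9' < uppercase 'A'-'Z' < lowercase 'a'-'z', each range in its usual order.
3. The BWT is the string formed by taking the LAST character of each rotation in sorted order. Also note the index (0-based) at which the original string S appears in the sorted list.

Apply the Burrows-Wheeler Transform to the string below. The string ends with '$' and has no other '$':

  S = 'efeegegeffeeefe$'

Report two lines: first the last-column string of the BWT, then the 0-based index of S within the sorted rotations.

Answer: effefe$ggeefeeee
6

Derivation:
All 16 rotations (rotation i = S[i:]+S[:i]):
  rot[0] = efeegegeffeeefe$
  rot[1] = feegegeffeeefe$e
  rot[2] = eegegeffeeefe$ef
  rot[3] = egegeffeeefe$efe
  rot[4] = gegeffeeefe$efee
  rot[5] = egeffeeefe$efeeg
  rot[6] = geffeeefe$efeege
  rot[7] = effeeefe$efeegeg
  rot[8] = ffeeefe$efeegege
  rot[9] = feeefe$efeegegef
  rot[10] = eeefe$efeegegeff
  rot[11] = eefe$efeegegeffe
  rot[12] = efe$efeegegeffee
  rot[13] = fe$efeegegeffeee
  rot[14] = e$efeegegeffeeef
  rot[15] = $efeegegeffeeefe
Sorted (with $ < everything):
  sorted[0] = $efeegegeffeeefe  (last char: 'e')
  sorted[1] = e$efeegegeffeeef  (last char: 'f')
  sorted[2] = eeefe$efeegegeff  (last char: 'f')
  sorted[3] = eefe$efeegegeffe  (last char: 'e')
  sorted[4] = eegegeffeeefe$ef  (last char: 'f')
  sorted[5] = efe$efeegegeffee  (last char: 'e')
  sorted[6] = efeegegeffeeefe$  (last char: '$')
  sorted[7] = effeeefe$efeegeg  (last char: 'g')
  sorted[8] = egeffeeefe$efeeg  (last char: 'g')
  sorted[9] = egegeffeeefe$efe  (last char: 'e')
  sorted[10] = fe$efeegegeffeee  (last char: 'e')
  sorted[11] = feeefe$efeegegef  (last char: 'f')
  sorted[12] = feegegeffeeefe$e  (last char: 'e')
  sorted[13] = ffeeefe$efeegege  (last char: 'e')
  sorted[14] = geffeeefe$efeege  (last char: 'e')
  sorted[15] = gegeffeeefe$efee  (last char: 'e')
Last column: effefe$ggeefeeee
Original string S is at sorted index 6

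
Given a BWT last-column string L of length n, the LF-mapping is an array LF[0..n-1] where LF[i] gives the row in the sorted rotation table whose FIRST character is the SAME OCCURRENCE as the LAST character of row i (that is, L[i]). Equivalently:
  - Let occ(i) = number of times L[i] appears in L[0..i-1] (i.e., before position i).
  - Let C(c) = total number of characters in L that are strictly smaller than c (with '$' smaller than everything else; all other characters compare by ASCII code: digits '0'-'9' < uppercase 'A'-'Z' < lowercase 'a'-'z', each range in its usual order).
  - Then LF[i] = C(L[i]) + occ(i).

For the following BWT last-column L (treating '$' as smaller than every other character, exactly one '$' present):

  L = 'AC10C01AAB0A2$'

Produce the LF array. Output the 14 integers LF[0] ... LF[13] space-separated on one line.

Char counts: '$':1, '0':3, '1':2, '2':1, 'A':4, 'B':1, 'C':2
C (first-col start): C('$')=0, C('0')=1, C('1')=4, C('2')=6, C('A')=7, C('B')=11, C('C')=12
L[0]='A': occ=0, LF[0]=C('A')+0=7+0=7
L[1]='C': occ=0, LF[1]=C('C')+0=12+0=12
L[2]='1': occ=0, LF[2]=C('1')+0=4+0=4
L[3]='0': occ=0, LF[3]=C('0')+0=1+0=1
L[4]='C': occ=1, LF[4]=C('C')+1=12+1=13
L[5]='0': occ=1, LF[5]=C('0')+1=1+1=2
L[6]='1': occ=1, LF[6]=C('1')+1=4+1=5
L[7]='A': occ=1, LF[7]=C('A')+1=7+1=8
L[8]='A': occ=2, LF[8]=C('A')+2=7+2=9
L[9]='B': occ=0, LF[9]=C('B')+0=11+0=11
L[10]='0': occ=2, LF[10]=C('0')+2=1+2=3
L[11]='A': occ=3, LF[11]=C('A')+3=7+3=10
L[12]='2': occ=0, LF[12]=C('2')+0=6+0=6
L[13]='$': occ=0, LF[13]=C('$')+0=0+0=0

Answer: 7 12 4 1 13 2 5 8 9 11 3 10 6 0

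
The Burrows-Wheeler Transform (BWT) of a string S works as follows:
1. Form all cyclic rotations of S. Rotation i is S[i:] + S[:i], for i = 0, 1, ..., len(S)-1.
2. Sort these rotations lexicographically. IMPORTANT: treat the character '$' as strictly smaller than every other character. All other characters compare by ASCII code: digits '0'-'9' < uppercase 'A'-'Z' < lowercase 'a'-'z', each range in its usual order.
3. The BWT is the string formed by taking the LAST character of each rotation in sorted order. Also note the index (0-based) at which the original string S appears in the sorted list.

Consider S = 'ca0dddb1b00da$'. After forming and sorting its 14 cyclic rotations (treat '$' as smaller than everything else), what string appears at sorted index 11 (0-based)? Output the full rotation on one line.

All 14 rotations (rotation i = S[i:]+S[:i]):
  rot[0] = ca0dddb1b00da$
  rot[1] = a0dddb1b00da$c
  rot[2] = 0dddb1b00da$ca
  rot[3] = dddb1b00da$ca0
  rot[4] = ddb1b00da$ca0d
  rot[5] = db1b00da$ca0dd
  rot[6] = b1b00da$ca0ddd
  rot[7] = 1b00da$ca0dddb
  rot[8] = b00da$ca0dddb1
  rot[9] = 00da$ca0dddb1b
  rot[10] = 0da$ca0dddb1b0
  rot[11] = da$ca0dddb1b00
  rot[12] = a$ca0dddb1b00d
  rot[13] = $ca0dddb1b00da
Sorted (with $ < everything):
  sorted[0] = $ca0dddb1b00da
  sorted[1] = 00da$ca0dddb1b
  sorted[2] = 0da$ca0dddb1b0
  sorted[3] = 0dddb1b00da$ca
  sorted[4] = 1b00da$ca0dddb
  sorted[5] = a$ca0dddb1b00d
  sorted[6] = a0dddb1b00da$c
  sorted[7] = b00da$ca0dddb1
  sorted[8] = b1b00da$ca0ddd
  sorted[9] = ca0dddb1b00da$
  sorted[10] = da$ca0dddb1b00
  sorted[11] = db1b00da$ca0dd
  sorted[12] = ddb1b00da$ca0d
  sorted[13] = dddb1b00da$ca0
sorted[11] = db1b00da$ca0dd

Answer: db1b00da$ca0dd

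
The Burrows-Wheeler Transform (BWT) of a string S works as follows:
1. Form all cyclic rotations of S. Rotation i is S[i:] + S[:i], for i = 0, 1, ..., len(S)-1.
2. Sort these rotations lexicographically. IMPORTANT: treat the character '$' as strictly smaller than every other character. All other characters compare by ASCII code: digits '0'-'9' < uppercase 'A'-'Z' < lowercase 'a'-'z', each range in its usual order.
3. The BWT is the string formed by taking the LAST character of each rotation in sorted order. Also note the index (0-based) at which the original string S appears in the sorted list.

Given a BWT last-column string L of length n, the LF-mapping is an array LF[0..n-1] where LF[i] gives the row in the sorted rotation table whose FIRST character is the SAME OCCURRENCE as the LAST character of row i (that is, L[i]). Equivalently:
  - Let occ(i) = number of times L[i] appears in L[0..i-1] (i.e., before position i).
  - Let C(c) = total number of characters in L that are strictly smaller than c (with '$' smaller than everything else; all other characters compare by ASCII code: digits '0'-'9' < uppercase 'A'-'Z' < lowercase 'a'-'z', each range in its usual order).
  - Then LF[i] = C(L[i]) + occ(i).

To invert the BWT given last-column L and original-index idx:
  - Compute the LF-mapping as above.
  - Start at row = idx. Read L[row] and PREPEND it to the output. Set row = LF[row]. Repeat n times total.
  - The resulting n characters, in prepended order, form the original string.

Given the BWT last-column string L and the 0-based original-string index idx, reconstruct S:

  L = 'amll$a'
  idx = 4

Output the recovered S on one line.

LF mapping: 1 5 3 4 0 2
Walk LF starting at row 4, prepending L[row]:
  step 1: row=4, L[4]='$', prepend. Next row=LF[4]=0
  step 2: row=0, L[0]='a', prepend. Next row=LF[0]=1
  step 3: row=1, L[1]='m', prepend. Next row=LF[1]=5
  step 4: row=5, L[5]='a', prepend. Next row=LF[5]=2
  step 5: row=2, L[2]='l', prepend. Next row=LF[2]=3
  step 6: row=3, L[3]='l', prepend. Next row=LF[3]=4
Reversed output: llama$

Answer: llama$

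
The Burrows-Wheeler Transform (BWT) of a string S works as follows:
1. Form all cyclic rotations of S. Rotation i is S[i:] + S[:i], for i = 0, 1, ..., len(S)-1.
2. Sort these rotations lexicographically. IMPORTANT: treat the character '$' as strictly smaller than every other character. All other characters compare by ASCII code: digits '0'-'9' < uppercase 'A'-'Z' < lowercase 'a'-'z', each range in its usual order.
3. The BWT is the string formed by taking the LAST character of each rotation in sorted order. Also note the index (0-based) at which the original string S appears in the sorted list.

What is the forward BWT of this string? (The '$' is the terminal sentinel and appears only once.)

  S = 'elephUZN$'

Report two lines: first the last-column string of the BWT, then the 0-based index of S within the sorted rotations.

Answer: NZhU$lpee
4

Derivation:
All 9 rotations (rotation i = S[i:]+S[:i]):
  rot[0] = elephUZN$
  rot[1] = lephUZN$e
  rot[2] = ephUZN$el
  rot[3] = phUZN$ele
  rot[4] = hUZN$elep
  rot[5] = UZN$eleph
  rot[6] = ZN$elephU
  rot[7] = N$elephUZ
  rot[8] = $elephUZN
Sorted (with $ < everything):
  sorted[0] = $elephUZN  (last char: 'N')
  sorted[1] = N$elephUZ  (last char: 'Z')
  sorted[2] = UZN$eleph  (last char: 'h')
  sorted[3] = ZN$elephU  (last char: 'U')
  sorted[4] = elephUZN$  (last char: '$')
  sorted[5] = ephUZN$el  (last char: 'l')
  sorted[6] = hUZN$elep  (last char: 'p')
  sorted[7] = lephUZN$e  (last char: 'e')
  sorted[8] = phUZN$ele  (last char: 'e')
Last column: NZhU$lpee
Original string S is at sorted index 4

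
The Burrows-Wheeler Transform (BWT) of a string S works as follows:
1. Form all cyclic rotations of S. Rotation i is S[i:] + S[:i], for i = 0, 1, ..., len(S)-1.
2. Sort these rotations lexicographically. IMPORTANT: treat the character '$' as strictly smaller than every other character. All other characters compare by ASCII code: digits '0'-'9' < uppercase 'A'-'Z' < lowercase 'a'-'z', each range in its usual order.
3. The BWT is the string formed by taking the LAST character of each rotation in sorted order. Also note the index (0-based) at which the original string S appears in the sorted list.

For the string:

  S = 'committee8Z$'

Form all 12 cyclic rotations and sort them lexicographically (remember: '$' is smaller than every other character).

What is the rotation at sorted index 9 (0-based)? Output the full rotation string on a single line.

All 12 rotations (rotation i = S[i:]+S[:i]):
  rot[0] = committee8Z$
  rot[1] = ommittee8Z$c
  rot[2] = mmittee8Z$co
  rot[3] = mittee8Z$com
  rot[4] = ittee8Z$comm
  rot[5] = ttee8Z$commi
  rot[6] = tee8Z$commit
  rot[7] = ee8Z$committ
  rot[8] = e8Z$committe
  rot[9] = 8Z$committee
  rot[10] = Z$committee8
  rot[11] = $committee8Z
Sorted (with $ < everything):
  sorted[0] = $committee8Z
  sorted[1] = 8Z$committee
  sorted[2] = Z$committee8
  sorted[3] = committee8Z$
  sorted[4] = e8Z$committe
  sorted[5] = ee8Z$committ
  sorted[6] = ittee8Z$comm
  sorted[7] = mittee8Z$com
  sorted[8] = mmittee8Z$co
  sorted[9] = ommittee8Z$c
  sorted[10] = tee8Z$commit
  sorted[11] = ttee8Z$commi
sorted[9] = ommittee8Z$c

Answer: ommittee8Z$c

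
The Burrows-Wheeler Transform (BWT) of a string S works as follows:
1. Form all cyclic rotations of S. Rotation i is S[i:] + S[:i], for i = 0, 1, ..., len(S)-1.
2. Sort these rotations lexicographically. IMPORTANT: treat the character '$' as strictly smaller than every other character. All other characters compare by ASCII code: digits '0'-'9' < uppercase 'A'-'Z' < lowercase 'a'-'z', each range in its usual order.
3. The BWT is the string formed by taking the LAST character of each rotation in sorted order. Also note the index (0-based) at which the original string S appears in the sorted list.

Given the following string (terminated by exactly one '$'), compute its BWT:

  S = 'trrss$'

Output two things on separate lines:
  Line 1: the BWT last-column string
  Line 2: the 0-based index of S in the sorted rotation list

Answer: strsr$
5

Derivation:
All 6 rotations (rotation i = S[i:]+S[:i]):
  rot[0] = trrss$
  rot[1] = rrss$t
  rot[2] = rss$tr
  rot[3] = ss$trr
  rot[4] = s$trrs
  rot[5] = $trrss
Sorted (with $ < everything):
  sorted[0] = $trrss  (last char: 's')
  sorted[1] = rrss$t  (last char: 't')
  sorted[2] = rss$tr  (last char: 'r')
  sorted[3] = s$trrs  (last char: 's')
  sorted[4] = ss$trr  (last char: 'r')
  sorted[5] = trrss$  (last char: '$')
Last column: strsr$
Original string S is at sorted index 5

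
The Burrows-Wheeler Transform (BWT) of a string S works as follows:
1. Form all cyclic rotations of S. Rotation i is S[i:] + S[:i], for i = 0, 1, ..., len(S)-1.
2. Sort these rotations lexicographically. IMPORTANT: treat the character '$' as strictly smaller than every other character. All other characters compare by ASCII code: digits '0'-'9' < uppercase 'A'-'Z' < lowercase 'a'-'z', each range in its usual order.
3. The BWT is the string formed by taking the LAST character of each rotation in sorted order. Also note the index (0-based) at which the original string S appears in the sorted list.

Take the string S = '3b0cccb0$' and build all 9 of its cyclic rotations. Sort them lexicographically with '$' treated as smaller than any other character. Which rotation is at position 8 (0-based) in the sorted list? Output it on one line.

Answer: cccb0$3b0

Derivation:
All 9 rotations (rotation i = S[i:]+S[:i]):
  rot[0] = 3b0cccb0$
  rot[1] = b0cccb0$3
  rot[2] = 0cccb0$3b
  rot[3] = cccb0$3b0
  rot[4] = ccb0$3b0c
  rot[5] = cb0$3b0cc
  rot[6] = b0$3b0ccc
  rot[7] = 0$3b0cccb
  rot[8] = $3b0cccb0
Sorted (with $ < everything):
  sorted[0] = $3b0cccb0
  sorted[1] = 0$3b0cccb
  sorted[2] = 0cccb0$3b
  sorted[3] = 3b0cccb0$
  sorted[4] = b0$3b0ccc
  sorted[5] = b0cccb0$3
  sorted[6] = cb0$3b0cc
  sorted[7] = ccb0$3b0c
  sorted[8] = cccb0$3b0
sorted[8] = cccb0$3b0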